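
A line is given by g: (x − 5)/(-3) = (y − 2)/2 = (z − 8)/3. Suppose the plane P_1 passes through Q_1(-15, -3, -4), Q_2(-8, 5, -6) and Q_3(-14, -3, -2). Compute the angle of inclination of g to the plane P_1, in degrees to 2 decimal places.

67.50

g has direction (-3, 2, 3) through (5, 2, 8).
Q_1Q_2 = (7, 8, -2), Q_1Q_3 = (1, 0, 2); a normal to P_1 is Q_1Q_2 × Q_1Q_3 = (16, -16, -8).
Using Q_1: P_1 has equation 16x - 16y - 8z = -160.
sin θ = |n·v| / (|n||v|) = |-104| / (√576 · √22) = 0.92387.
θ ≈ 67.50°.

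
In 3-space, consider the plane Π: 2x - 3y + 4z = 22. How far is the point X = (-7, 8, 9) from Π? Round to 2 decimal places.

4.46

n·X − d = (2)·(-7) + (-3)·(8) + (4)·(9) − 22 = -24; |n| = √29.
Distance = |-24| / √29 = 24/√29 ≈ 4.46.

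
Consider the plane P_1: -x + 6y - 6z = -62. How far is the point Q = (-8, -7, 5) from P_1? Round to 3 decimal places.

n·Q − d = (-1)·(-8) + (6)·(-7) + (-6)·(5) − (-62) = -2; |n| = √73.
Distance = |-2| / √73 = 2/√73 ≈ 0.234.

0.234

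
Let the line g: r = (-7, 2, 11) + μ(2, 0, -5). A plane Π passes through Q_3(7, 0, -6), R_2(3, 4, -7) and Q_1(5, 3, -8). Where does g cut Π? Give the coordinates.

(-5, 2, 6)

Q_3R_2 = (-4, 4, -1), Q_3Q_1 = (-2, 3, -2); a normal to Π is Q_3R_2 × Q_3Q_1 = (-5, -6, -4).
Using Q_3: Π has equation -5x - 6y - 4z = -11.
Substitute r = (-7, 2, 11) + t(2, 0, -5) into the plane: -21 + 10t = -11, so t = 1.
Intersection: (-7, 2, 11) + 1·(2, 0, -5) = (-5, 2, 6).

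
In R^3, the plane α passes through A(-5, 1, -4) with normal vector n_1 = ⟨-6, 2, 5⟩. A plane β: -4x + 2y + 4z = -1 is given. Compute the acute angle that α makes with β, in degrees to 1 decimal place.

7.1

α: n_1·r = n_1·A gives -6x + 2y + 5z = 12.
cos θ = |n₁·n₂| / (|n₁||n₂|) = |48| / (√65 · √36).
θ = arccos(0.99228) ≈ 7.1°.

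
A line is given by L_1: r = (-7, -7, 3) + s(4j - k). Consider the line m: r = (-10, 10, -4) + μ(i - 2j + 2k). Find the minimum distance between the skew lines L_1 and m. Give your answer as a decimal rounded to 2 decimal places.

Common perpendicular direction n = (0, 4, -1) × (1, -2, 2) = (6, -1, -4).
With w = (-10, 10, -4) − (-7, -7, 3) = (-3, 17, -7), w · n = -7.
Distance = |w · n| / |n| = |-7| / √53 ≈ 0.96.

0.96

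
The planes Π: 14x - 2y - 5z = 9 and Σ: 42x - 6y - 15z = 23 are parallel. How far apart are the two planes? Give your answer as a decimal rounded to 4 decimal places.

0.0889

Rescale Σ by 1/3: 14x - 2y - 5z = 23/3. Then distance = |9 − (23/3)| / √225 ≈ 0.0889.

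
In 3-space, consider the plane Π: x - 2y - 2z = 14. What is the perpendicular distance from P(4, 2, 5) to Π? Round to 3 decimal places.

8.000

n·P − d = (1)·(4) + (-2)·(2) + (-2)·(5) − 14 = -24; |n| = √9.
Distance = |-24| / √9 = 24/√9 ≈ 8.000.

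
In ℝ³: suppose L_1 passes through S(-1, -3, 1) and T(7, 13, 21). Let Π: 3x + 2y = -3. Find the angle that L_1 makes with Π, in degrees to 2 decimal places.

A direction vector for L_1 is T − S = (8, 16, 20).
sin θ = |n·v| / (|n||v|) = |56| / (√13 · √720) = 0.57883.
θ ≈ 35.37°.

35.37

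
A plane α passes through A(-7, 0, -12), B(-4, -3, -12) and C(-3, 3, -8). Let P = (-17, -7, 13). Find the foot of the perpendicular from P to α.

(-5, 5, -8)

AB = (3, -3, 0), AC = (4, 3, 4); a normal to α is AB × AC = (-12, -12, 21).
Using A: α has equation -12x - 12y + 21z = -168.
Foot = P − λn with λ = (n·P − d)/|n|² = (561 − (-168))/729 = 1.
Foot = (-17, -7, 13) − 1·(-12, -12, 21) = (-5, 5, -8).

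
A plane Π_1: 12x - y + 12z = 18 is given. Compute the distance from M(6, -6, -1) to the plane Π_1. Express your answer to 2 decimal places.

n·M − d = (12)·(6) + (-1)·(-6) + (12)·(-1) − 18 = 48; |n| = √289.
Distance = |48| / √289 = 48/√289 ≈ 2.82.

2.82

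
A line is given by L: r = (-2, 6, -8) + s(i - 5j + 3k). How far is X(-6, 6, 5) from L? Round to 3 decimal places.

Taking (-2, 6, -8) on L with direction v = (1, -5, 3): w = X − (-2, 6, -8) = (-4, 0, 13), and w × v = (65, 25, 20).
Distance = |w × v| / |v| = √5250 / √35 ≈ 12.247.

12.247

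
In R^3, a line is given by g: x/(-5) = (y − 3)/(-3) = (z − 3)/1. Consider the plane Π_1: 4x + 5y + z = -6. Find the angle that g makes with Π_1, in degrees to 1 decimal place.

62.5

g has direction (-5, -3, 1) through (0, 3, 3).
sin θ = |n·v| / (|n||v|) = |-34| / (√42 · √35) = 0.88679.
θ ≈ 62.5°.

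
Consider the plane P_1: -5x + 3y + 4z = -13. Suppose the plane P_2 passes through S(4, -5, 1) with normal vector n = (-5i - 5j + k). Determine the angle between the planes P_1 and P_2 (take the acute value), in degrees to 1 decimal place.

73.9

P_2: n·r = n·S gives -5x - 5y + z = 6.
cos θ = |n₁·n₂| / (|n₁||n₂|) = |14| / (√50 · √51).
θ = arccos(0.27724) ≈ 73.9°.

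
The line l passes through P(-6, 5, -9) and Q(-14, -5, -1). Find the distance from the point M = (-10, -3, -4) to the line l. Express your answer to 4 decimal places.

A direction vector for l is Q − P = (-8, -10, 8).
Taking (-6, 5, -9) on l with direction v = (-8, -10, 8): w = M − (-6, 5, -9) = (-4, -8, 5), and w × v = (-14, -8, -24).
Distance = |w × v| / |v| = √836 / √228 ≈ 1.9149.

1.9149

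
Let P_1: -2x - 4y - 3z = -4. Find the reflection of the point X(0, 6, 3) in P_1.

(-4, -2, -3)

λ = (n·X − d)/|n|² = (-33 − (-4))/29 = -1.
Reflection = X − 2λn = (0, 6, 3) − (-2)·(-2, -4, -3) = (-4, -2, -3).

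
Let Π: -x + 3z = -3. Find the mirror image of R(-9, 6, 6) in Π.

(-3, 6, -12)

λ = (n·R − d)/|n|² = (27 − (-3))/10 = 3.
Reflection = R − 2λn = (-9, 6, 6) − 6·(-1, 0, 3) = (-3, 6, -12).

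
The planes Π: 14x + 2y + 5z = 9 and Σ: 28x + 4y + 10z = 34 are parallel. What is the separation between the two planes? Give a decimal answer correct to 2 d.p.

Rescale Σ by 1/2: 14x + 2y + 5z = 17. Then distance = |9 − 17| / √225 ≈ 0.53.

0.53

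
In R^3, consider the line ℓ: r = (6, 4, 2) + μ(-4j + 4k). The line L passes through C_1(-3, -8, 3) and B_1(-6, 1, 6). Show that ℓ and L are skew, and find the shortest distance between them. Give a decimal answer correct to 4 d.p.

A direction vector for L is B_1 − C_1 = (-3, 9, 3).
Common perpendicular direction n = (0, -4, 4) × (-3, 9, 3) = (-48, -12, -12).
With w = (-3, -8, 3) − (6, 4, 2) = (-9, -12, 1), w · n = 564.
Since n ≠ 0 the lines are not parallel, and w · n = 564 ≠ 0 so they do not intersect; hence they are skew.
Distance = |w · n| / |n| = |564| / √2592 ≈ 11.0780.

11.0780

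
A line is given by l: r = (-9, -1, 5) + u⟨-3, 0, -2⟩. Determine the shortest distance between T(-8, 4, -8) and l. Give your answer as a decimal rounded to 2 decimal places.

Taking (-9, -1, 5) on l with direction v = (-3, 0, -2): w = T − (-9, -1, 5) = (1, 5, -13), and w × v = (-10, 41, 15).
Distance = |w × v| / |v| = √2006 / √13 ≈ 12.42.

12.42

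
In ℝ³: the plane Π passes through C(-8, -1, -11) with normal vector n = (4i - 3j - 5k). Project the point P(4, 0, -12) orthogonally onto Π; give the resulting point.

Π: n·r = n·C gives 4x - 3y - 5z = 26.
Foot = P − λn with λ = (n·P − d)/|n|² = (76 − 26)/50 = 1.
Foot = (4, 0, -12) − 1·(4, -3, -5) = (0, 3, -7).

(0, 3, -7)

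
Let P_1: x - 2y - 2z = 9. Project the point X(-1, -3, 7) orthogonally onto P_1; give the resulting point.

(1, -7, 3)

Foot = X − λn with λ = (n·X − d)/|n|² = (-9 − 9)/9 = -2.
Foot = (-1, -3, 7) − (-2)·(1, -2, -2) = (1, -7, 3).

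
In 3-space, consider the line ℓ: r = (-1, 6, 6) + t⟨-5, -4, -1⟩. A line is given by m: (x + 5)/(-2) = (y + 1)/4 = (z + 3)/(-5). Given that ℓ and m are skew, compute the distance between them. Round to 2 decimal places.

7.29

m has direction (-2, 4, -5) through (-5, -1, -3).
Common perpendicular direction n = (-5, -4, -1) × (-2, 4, -5) = (24, -23, -28).
With w = (-5, -1, -3) − (-1, 6, 6) = (-4, -7, -9), w · n = 317.
Distance = |w · n| / |n| = |317| / √1889 ≈ 7.29.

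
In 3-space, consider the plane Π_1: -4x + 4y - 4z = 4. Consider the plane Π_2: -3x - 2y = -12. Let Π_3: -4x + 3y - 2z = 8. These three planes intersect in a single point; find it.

Solving the 3×3 linear system -4x + 4y - 4z = 4, -3x - 2y = -12, -4x + 3y - 2z = 8 (e.g. by elimination or Cramer's rule, determinant = 28) gives (0, 6, 5).

(0, 6, 5)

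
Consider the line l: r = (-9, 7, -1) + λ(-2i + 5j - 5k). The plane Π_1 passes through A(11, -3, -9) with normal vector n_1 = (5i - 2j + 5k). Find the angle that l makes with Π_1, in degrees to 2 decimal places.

56.44

Π_1: n_1·r = n_1·A gives 5x - 2y + 5z = 16.
sin θ = |n·v| / (|n||v|) = |-45| / (√54 · √54) = 0.83333.
θ ≈ 56.44°.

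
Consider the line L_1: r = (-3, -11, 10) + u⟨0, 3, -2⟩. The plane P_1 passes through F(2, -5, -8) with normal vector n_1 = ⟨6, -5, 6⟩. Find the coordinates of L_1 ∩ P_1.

P_1: n_1·r = n_1·F gives 6x - 5y + 6z = -11.
Substitute r = (-3, -11, 10) + t(0, 3, -2) into the plane: 97 + (-27)t = -11, so t = 4.
Intersection: (-3, -11, 10) + 4·(0, 3, -2) = (-3, 1, 2).

(-3, 1, 2)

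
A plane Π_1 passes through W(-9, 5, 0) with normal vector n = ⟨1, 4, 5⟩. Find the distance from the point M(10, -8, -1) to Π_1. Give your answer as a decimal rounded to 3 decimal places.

5.864

Π_1: n·r = n·W gives x + 4y + 5z = 11.
n·M − d = (1)·(10) + (4)·(-8) + (5)·(-1) − 11 = -38; |n| = √42.
Distance = |-38| / √42 = 38/√42 ≈ 5.864.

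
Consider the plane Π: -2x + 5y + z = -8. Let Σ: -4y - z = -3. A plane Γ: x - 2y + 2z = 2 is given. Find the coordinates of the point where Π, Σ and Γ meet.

(6, 1, -1)

Solving the 3×3 linear system -2x + 5y + z = -8, -4y - z = -3, x - 2y + 2z = 2 (e.g. by elimination or Cramer's rule, determinant = 19) gives (6, 1, -1).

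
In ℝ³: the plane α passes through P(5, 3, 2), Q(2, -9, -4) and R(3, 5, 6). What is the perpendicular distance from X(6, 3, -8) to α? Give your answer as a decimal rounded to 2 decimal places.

PQ = (-3, -12, -6), PR = (-2, 2, 4); a normal to α is PQ × PR = (-36, 24, -30).
Using P: α has equation -36x + 24y - 30z = -168.
n·X − d = (-36)·(6) + (24)·(3) + (-30)·(-8) − (-168) = 264; |n| = √2772.
Distance = |264| / √2772 = 264/√2772 ≈ 5.01.

5.01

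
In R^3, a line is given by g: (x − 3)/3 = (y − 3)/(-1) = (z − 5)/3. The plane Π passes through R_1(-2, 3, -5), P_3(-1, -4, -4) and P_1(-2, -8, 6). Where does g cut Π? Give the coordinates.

(-3, 5, -1)

g has direction (3, -1, 3) through (3, 3, 5).
R_1P_3 = (1, -7, 1), R_1P_1 = (0, -11, 11); a normal to Π is R_1P_3 × R_1P_1 = (-66, -11, -11).
Using R_1: Π has equation -66x - 11y - 11z = 154.
Substitute r = (3, 3, 5) + t(3, -1, 3) into the plane: -286 + (-220)t = 154, so t = -2.
Intersection: (3, 3, 5) + (-2)·(3, -1, 3) = (-3, 5, -1).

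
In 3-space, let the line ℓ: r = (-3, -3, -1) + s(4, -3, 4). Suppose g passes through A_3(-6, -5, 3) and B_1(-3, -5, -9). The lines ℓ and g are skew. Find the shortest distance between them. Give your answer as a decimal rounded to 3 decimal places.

2.722

A direction vector for g is B_1 − A_3 = (3, 0, -12).
Common perpendicular direction n = (4, -3, 4) × (3, 0, -12) = (36, 60, 9).
With w = (-6, -5, 3) − (-3, -3, -1) = (-3, -2, 4), w · n = -192.
Distance = |w · n| / |n| = |-192| / √4977 ≈ 2.722.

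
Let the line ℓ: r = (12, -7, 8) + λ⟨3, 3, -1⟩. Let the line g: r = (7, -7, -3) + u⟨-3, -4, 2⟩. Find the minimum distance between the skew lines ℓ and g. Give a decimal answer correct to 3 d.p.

Common perpendicular direction n = (3, 3, -1) × (-3, -4, 2) = (2, -3, -3).
With w = (7, -7, -3) − (12, -7, 8) = (-5, 0, -11), w · n = 23.
Distance = |w · n| / |n| = |23| / √22 ≈ 4.904.

4.904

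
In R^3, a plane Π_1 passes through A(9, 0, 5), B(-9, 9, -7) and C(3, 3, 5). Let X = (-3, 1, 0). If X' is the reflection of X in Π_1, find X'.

AB = (-18, 9, -12), AC = (-6, 3, 0); a normal to Π_1 is AB × AC = (36, 72, 0).
Using A: Π_1 has equation 36x + 72y = 324.
λ = (n·X − d)/|n|² = (-36 − 324)/6480 = -1/18.
Reflection = X − 2λn = (-3, 1, 0) − (-1/9)·(36, 72, 0) = (1, 9, 0).

(1, 9, 0)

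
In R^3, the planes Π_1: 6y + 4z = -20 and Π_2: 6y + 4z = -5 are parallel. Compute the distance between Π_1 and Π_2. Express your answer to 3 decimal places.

2.080

Same normal n = (0, 6, 4) with |n| = √52; distance = |-20 − (-5)| / |n| = 15/√52 ≈ 2.080.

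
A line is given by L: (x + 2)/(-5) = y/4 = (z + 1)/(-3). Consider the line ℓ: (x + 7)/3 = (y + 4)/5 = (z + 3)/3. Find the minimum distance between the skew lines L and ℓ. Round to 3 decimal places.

1.840

L has direction (-5, 4, -3) through (-2, 0, -1).
ℓ has direction (3, 5, 3) through (-7, -4, -3).
Common perpendicular direction n = (-5, 4, -3) × (3, 5, 3) = (27, 6, -37).
With w = (-7, -4, -3) − (-2, 0, -1) = (-5, -4, -2), w · n = -85.
Distance = |w · n| / |n| = |-85| / √2134 ≈ 1.840.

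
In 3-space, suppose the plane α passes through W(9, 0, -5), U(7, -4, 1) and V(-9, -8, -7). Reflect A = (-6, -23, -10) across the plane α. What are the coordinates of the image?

WU = (-2, -4, 6), WV = (-18, -8, -2); a normal to α is WU × WV = (56, -112, -56).
Using W: α has equation 56x - 112y - 56z = 784.
λ = (n·A − d)/|n|² = (2800 − 784)/18816 = 3/28.
Reflection = A − 2λn = (-6, -23, -10) − (3/14)·(56, -112, -56) = (-18, 1, 2).

(-18, 1, 2)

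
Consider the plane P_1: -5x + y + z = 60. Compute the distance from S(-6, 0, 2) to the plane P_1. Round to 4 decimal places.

5.3886

n·S − d = (-5)·(-6) + (1)·(0) + (1)·(2) − 60 = -28; |n| = √27.
Distance = |-28| / √27 = 28/√27 ≈ 5.3886.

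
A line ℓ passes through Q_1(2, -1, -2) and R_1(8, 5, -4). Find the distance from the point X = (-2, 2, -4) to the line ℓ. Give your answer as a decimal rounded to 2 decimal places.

A direction vector for ℓ is R_1 − Q_1 = (6, 6, -2).
Taking (2, -1, -2) on ℓ with direction v = (6, 6, -2): w = X − (2, -1, -2) = (-4, 3, -2), and w × v = (6, -20, -42).
Distance = |w × v| / |v| = √2200 / √76 ≈ 5.38.

5.38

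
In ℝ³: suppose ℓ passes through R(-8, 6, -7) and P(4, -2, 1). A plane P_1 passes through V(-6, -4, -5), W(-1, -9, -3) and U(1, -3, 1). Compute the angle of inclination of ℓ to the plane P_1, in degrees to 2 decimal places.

4.15

A direction vector for ℓ is P − R = (12, -8, 8).
VW = (5, -5, 2), VU = (7, 1, 6); a normal to P_1 is VW × VU = (-32, -16, 40).
Using V: P_1 has equation -32x - 16y + 40z = 56.
sin θ = |n·v| / (|n||v|) = |64| / (√2880 · √272) = 0.07231.
θ ≈ 4.15°.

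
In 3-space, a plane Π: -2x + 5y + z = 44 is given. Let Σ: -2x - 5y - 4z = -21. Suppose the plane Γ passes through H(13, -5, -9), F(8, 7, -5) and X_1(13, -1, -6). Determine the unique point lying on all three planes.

HF = (-5, 12, 4), HX_1 = (0, 4, 3); a normal to Γ is HF × HX_1 = (20, 15, -20).
Using H: Γ has equation 20x + 15y - 20z = 365.
Solving the 3×3 linear system -2x + 5y + z = 44, -2x - 5y - 4z = -21, 20x + 15y - 20z = 365 (e.g. by elimination or Cramer's rule, determinant = -850) gives (1, 11, -9).

(1, 11, -9)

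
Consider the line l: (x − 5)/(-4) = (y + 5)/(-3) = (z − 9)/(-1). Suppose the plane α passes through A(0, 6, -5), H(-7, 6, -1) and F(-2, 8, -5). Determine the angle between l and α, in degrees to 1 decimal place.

49.7

l has direction (-4, -3, -1) through (5, -5, 9).
AH = (-7, 0, 4), AF = (-2, 2, 0); a normal to α is AH × AF = (-8, -8, -14).
Using A: α has equation -8x - 8y - 14z = 22.
sin θ = |n·v| / (|n||v|) = |70| / (√324 · √26) = 0.76267.
θ ≈ 49.7°.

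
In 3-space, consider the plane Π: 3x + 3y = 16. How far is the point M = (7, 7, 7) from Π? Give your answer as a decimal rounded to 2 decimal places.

6.13

n·M − d = (3)·(7) + (3)·(7) + (0)·(7) − 16 = 26; |n| = √18.
Distance = |26| / √18 = 26/√18 ≈ 6.13.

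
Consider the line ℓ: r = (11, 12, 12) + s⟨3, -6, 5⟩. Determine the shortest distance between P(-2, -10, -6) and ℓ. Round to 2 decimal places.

Taking (11, 12, 12) on ℓ with direction v = (3, -6, 5): w = P − (11, 12, 12) = (-13, -22, -18), and w × v = (-218, 11, 144).
Distance = |w × v| / |v| = √68381 / √70 ≈ 31.25.

31.25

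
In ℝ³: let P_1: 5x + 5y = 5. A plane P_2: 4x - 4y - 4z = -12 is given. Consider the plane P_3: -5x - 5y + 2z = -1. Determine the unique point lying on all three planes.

(0, 1, 2)

Solving the 3×3 linear system 5x + 5y = 5, 4x - 4y - 4z = -12, -5x - 5y + 2z = -1 (e.g. by elimination or Cramer's rule, determinant = -80) gives (0, 1, 2).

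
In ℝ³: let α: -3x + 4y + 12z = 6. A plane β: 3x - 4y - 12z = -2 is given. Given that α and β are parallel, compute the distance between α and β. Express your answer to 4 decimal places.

0.3077

Rescale β by 1/(-1): -3x + 4y + 12z = 2. Then distance = |6 − 2| / √169 ≈ 0.3077.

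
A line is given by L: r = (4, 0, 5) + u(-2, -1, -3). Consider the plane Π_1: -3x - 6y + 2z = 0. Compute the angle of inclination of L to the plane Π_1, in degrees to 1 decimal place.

sin θ = |n·v| / (|n||v|) = |6| / (√49 · √14) = 0.22908.
θ ≈ 13.2°.

13.2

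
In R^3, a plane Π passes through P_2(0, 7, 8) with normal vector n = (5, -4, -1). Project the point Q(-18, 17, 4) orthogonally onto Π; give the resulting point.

(-3, 5, 1)

Π: n·r = n·P_2 gives 5x - 4y - z = -36.
Foot = Q − λn with λ = (n·Q − d)/|n|² = (-162 − (-36))/42 = -3.
Foot = (-18, 17, 4) − (-3)·(5, -4, -1) = (-3, 5, 1).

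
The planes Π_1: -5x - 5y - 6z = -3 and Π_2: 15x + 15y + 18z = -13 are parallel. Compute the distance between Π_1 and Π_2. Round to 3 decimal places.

0.791

Rescale Π_2 by 1/(-3): -5x - 5y - 6z = 13/3. Then distance = |-3 − (13/3)| / √86 ≈ 0.791.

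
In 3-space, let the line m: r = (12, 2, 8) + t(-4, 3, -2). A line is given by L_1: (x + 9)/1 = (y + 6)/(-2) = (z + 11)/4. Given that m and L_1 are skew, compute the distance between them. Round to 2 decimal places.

22.21

L_1 has direction (1, -2, 4) through (-9, -6, -11).
Common perpendicular direction n = (-4, 3, -2) × (1, -2, 4) = (8, 14, 5).
With w = (-9, -6, -11) − (12, 2, 8) = (-21, -8, -19), w · n = -375.
Distance = |w · n| / |n| = |-375| / √285 ≈ 22.21.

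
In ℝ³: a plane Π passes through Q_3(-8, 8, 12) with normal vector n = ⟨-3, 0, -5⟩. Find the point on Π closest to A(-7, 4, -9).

(2, 4, 6)

Π: n·r = n·Q_3 gives -3x - 5z = -36.
Foot = A − λn with λ = (n·A − d)/|n|² = (66 − (-36))/34 = 3.
Foot = (-7, 4, -9) − 3·(-3, 0, -5) = (2, 4, 6).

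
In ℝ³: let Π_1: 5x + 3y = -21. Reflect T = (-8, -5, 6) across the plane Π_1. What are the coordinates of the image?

λ = (n·T − d)/|n|² = (-55 − (-21))/34 = -1.
Reflection = T − 2λn = (-8, -5, 6) − (-2)·(5, 3, 0) = (2, 1, 6).

(2, 1, 6)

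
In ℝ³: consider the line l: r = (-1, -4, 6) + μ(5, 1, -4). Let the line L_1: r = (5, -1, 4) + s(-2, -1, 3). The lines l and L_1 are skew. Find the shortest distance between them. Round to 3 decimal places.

Common perpendicular direction n = (5, 1, -4) × (-2, -1, 3) = (-1, -7, -3).
With w = (5, -1, 4) − (-1, -4, 6) = (6, 3, -2), w · n = -21.
Distance = |w · n| / |n| = |-21| / √59 ≈ 2.734.

2.734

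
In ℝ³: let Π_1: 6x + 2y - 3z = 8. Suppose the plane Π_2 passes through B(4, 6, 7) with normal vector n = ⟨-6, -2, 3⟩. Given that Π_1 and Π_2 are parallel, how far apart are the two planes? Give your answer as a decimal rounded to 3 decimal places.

1.000

Π_2: n·r = n·B gives -6x - 2y + 3z = -15.
Rescale Π_2 by 1/(-1): 6x + 2y - 3z = 15. Then distance = |8 − 15| / √49 ≈ 1.000.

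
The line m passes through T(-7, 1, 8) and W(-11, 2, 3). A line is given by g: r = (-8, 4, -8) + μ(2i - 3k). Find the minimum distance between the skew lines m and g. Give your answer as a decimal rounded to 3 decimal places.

A direction vector for m is W − T = (-4, 1, -5).
Common perpendicular direction n = (-4, 1, -5) × (2, 0, -3) = (-3, -22, -2).
With w = (-8, 4, -8) − (-7, 1, 8) = (-1, 3, -16), w · n = -31.
Distance = |w · n| / |n| = |-31| / √497 ≈ 1.391.

1.391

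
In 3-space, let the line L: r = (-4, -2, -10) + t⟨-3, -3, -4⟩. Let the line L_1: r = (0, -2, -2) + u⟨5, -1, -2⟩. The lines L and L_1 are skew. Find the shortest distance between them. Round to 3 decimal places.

4.797

Common perpendicular direction n = (-3, -3, -4) × (5, -1, -2) = (2, -26, 18).
With w = (0, -2, -2) − (-4, -2, -10) = (4, 0, 8), w · n = 152.
Distance = |w · n| / |n| = |152| / √1004 ≈ 4.797.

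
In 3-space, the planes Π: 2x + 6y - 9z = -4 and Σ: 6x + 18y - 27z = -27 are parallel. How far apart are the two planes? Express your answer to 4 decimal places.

Rescale Σ by 1/3: 2x + 6y - 9z = -9. Then distance = |-4 − (-9)| / √121 ≈ 0.4545.

0.4545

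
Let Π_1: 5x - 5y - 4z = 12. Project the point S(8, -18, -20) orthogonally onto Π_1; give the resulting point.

Foot = S − λn with λ = (n·S − d)/|n|² = (210 − 12)/66 = 3.
Foot = (8, -18, -20) − 3·(5, -5, -4) = (-7, -3, -8).

(-7, -3, -8)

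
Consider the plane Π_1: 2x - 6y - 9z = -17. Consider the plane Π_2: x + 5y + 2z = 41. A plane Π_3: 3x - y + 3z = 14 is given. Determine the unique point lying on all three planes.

(8, 7, -1)

Solving the 3×3 linear system 2x - 6y - 9z = -17, x + 5y + 2z = 41, 3x - y + 3z = 14 (e.g. by elimination or Cramer's rule, determinant = 160) gives (8, 7, -1).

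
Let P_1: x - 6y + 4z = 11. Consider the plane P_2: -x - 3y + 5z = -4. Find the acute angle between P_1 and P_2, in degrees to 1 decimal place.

cos θ = |n₁·n₂| / (|n₁||n₂|) = |37| / (√53 · √35).
θ = arccos(0.85907) ≈ 30.8°.

30.8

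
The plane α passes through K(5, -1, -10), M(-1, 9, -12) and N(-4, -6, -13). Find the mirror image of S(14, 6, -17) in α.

KM = (-6, 10, -2), KN = (-9, -5, -3); a normal to α is KM × KN = (-40, 0, 120).
Using K: α has equation -40x + 120z = -1400.
λ = (n·S − d)/|n|² = (-2600 − (-1400))/16000 = -3/40.
Reflection = S − 2λn = (14, 6, -17) − (-3/20)·(-40, 0, 120) = (8, 6, 1).

(8, 6, 1)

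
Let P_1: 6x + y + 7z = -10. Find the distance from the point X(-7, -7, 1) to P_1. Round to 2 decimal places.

3.45

n·X − d = (6)·(-7) + (1)·(-7) + (7)·(1) − (-10) = -32; |n| = √86.
Distance = |-32| / √86 = 32/√86 ≈ 3.45.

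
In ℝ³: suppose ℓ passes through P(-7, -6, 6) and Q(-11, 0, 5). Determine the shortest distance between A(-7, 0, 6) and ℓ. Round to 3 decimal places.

A direction vector for ℓ is Q − P = (-4, 6, -1).
Taking (-7, -6, 6) on ℓ with direction v = (-4, 6, -1): w = A − (-7, -6, 6) = (0, 6, 0), and w × v = (-6, 0, 24).
Distance = |w × v| / |v| = √612 / √53 ≈ 3.398.

3.398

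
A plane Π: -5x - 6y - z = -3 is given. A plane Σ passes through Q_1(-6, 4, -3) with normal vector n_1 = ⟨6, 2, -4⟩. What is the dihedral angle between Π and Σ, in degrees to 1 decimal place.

49.8

Σ: n_1·r = n_1·Q_1 gives 6x + 2y - 4z = -16.
cos θ = |n₁·n₂| / (|n₁||n₂|) = |-38| / (√62 · √56).
θ = arccos(0.64490) ≈ 49.8°.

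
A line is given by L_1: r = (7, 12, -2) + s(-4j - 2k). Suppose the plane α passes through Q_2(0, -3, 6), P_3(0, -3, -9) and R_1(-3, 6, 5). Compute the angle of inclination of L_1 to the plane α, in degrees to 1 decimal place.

16.4

Q_2P_3 = (0, 0, -15), Q_2R_1 = (-3, 9, -1); a normal to α is Q_2P_3 × Q_2R_1 = (135, 45, 0).
Using Q_2: α has equation 135x + 45y = -135.
sin θ = |n·v| / (|n||v|) = |-180| / (√20250 · √20) = 0.28284.
θ ≈ 16.4°.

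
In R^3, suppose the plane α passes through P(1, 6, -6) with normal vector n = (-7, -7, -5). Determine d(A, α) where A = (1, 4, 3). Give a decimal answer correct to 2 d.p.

2.80

α: n·r = n·P gives -7x - 7y - 5z = -19.
n·A − d = (-7)·(1) + (-7)·(4) + (-5)·(3) − (-19) = -31; |n| = √123.
Distance = |-31| / √123 = 31/√123 ≈ 2.80.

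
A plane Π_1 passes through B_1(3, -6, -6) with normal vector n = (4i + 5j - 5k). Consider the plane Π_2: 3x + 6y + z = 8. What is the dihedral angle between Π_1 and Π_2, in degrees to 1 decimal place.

Π_1: n·r = n·B_1 gives 4x + 5y - 5z = 12.
cos θ = |n₁·n₂| / (|n₁||n₂|) = |37| / (√66 · √46).
θ = arccos(0.67151) ≈ 47.8°.

47.8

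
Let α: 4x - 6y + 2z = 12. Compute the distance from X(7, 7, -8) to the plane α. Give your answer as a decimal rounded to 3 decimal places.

n·X − d = (4)·(7) + (-6)·(7) + (2)·(-8) − 12 = -42; |n| = √56.
Distance = |-42| / √56 = 42/√56 ≈ 5.612.

5.612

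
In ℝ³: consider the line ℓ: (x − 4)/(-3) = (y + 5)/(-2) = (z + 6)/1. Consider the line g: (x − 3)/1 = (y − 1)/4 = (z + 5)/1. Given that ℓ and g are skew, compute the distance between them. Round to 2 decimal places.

1.62

ℓ has direction (-3, -2, 1) through (4, -5, -6).
g has direction (1, 4, 1) through (3, 1, -5).
Common perpendicular direction n = (-3, -2, 1) × (1, 4, 1) = (-6, 4, -10).
With w = (3, 1, -5) − (4, -5, -6) = (-1, 6, 1), w · n = 20.
Distance = |w · n| / |n| = |20| / √152 ≈ 1.62.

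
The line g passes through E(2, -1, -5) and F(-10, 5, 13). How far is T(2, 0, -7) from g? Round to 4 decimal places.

1.7928

A direction vector for g is F − E = (-12, 6, 18).
Taking (2, -1, -5) on g with direction v = (-12, 6, 18): w = T − (2, -1, -5) = (0, 1, -2), and w × v = (30, 24, 12).
Distance = |w × v| / |v| = √1620 / √504 ≈ 1.7928.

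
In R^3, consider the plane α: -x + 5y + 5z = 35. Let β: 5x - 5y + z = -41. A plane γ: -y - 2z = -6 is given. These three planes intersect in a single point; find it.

(0, 8, -1)

Solving the 3×3 linear system -x + 5y + 5z = 35, 5x - 5y + z = -41, -y - 2z = -6 (e.g. by elimination or Cramer's rule, determinant = 14) gives (0, 8, -1).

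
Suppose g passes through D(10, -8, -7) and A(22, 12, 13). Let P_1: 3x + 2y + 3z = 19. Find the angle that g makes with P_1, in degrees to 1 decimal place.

A direction vector for g is A − D = (12, 20, 20).
sin θ = |n·v| / (|n||v|) = |136| / (√22 · √944) = 0.94372.
θ ≈ 70.7°.

70.7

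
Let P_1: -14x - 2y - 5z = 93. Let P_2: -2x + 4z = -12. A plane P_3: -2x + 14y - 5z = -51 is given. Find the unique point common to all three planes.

(-4, -6, -5)

Solving the 3×3 linear system -14x - 2y - 5z = 93, -2x + 4z = -12, -2x + 14y - 5z = -51 (e.g. by elimination or Cramer's rule, determinant = 960) gives (-4, -6, -5).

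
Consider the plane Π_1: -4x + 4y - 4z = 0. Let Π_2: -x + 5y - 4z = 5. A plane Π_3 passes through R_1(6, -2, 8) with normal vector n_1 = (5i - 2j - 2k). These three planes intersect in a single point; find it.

(2, -1, -3)

Π_3: n_1·r = n_1·R_1 gives 5x - 2y - 2z = 18.
Solving the 3×3 linear system -4x + 4y - 4z = 0, -x + 5y - 4z = 5, 5x - 2y - 2z = 18 (e.g. by elimination or Cramer's rule, determinant = 76) gives (2, -1, -3).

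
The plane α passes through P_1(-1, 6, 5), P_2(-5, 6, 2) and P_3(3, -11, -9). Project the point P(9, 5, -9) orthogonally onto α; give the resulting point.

P_1P_2 = (-4, 0, -3), P_1P_3 = (4, -17, -14); a normal to α is P_1P_2 × P_1P_3 = (-51, -68, 68).
Using P_1: α has equation -51x - 68y + 68z = -17.
Foot = P − λn with λ = (n·P − d)/|n|² = (-1411 − (-17))/11849 = -2/17.
Foot = (9, 5, -9) − (-2/17)·(-51, -68, 68) = (3, -3, -1).

(3, -3, -1)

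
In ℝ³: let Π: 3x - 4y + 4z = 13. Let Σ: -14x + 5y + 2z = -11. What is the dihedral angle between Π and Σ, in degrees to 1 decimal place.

55.8

cos θ = |n₁·n₂| / (|n₁||n₂|) = |-54| / (√41 · √225).
θ = arccos(0.56223) ≈ 55.8°.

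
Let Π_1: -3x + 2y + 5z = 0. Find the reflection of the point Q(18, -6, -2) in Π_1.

λ = (n·Q − d)/|n|² = (-76 − 0)/38 = -2.
Reflection = Q − 2λn = (18, -6, -2) − (-4)·(-3, 2, 5) = (6, 2, 18).

(6, 2, 18)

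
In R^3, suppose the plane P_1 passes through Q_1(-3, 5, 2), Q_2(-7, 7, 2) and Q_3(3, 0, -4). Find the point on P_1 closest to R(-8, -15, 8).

Q_1Q_2 = (-4, 2, 0), Q_1Q_3 = (6, -5, -6); a normal to P_1 is Q_1Q_2 × Q_1Q_3 = (-12, -24, 8).
Using Q_1: P_1 has equation -12x - 24y + 8z = -68.
Foot = R − λn with λ = (n·R − d)/|n|² = (520 − (-68))/784 = 3/4.
Foot = (-8, -15, 8) − (3/4)·(-12, -24, 8) = (1, 3, 2).

(1, 3, 2)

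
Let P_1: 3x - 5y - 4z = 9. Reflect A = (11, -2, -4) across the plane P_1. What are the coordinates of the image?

(5, 8, 4)

λ = (n·A − d)/|n|² = (59 − 9)/50 = 1.
Reflection = A − 2λn = (11, -2, -4) − 2·(3, -5, -4) = (5, 8, 4).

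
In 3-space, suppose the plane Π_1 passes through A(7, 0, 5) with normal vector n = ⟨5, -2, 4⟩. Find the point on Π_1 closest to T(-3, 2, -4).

Π_1: n·r = n·A gives 5x - 2y + 4z = 55.
Foot = T − λn with λ = (n·T − d)/|n|² = (-35 − 55)/45 = -2.
Foot = (-3, 2, -4) − (-2)·(5, -2, 4) = (7, -2, 4).

(7, -2, 4)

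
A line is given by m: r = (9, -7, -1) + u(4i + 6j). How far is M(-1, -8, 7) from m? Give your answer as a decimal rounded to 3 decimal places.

Taking (9, -7, -1) on m with direction v = (4, 6, 0): w = M − (9, -7, -1) = (-10, -1, 8), and w × v = (-48, 32, -56).
Distance = |w × v| / |v| = √6464 / √52 ≈ 11.149.

11.149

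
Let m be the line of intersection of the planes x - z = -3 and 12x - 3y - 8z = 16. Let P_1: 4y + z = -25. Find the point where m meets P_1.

(4, -8, 7)

Direction of m: (1, 0, -1) × (12, -3, -8) = (-3, -4, -3).
A point on m: solving the two plane equations with x = 10 gives (10, 0, 13).
Substitute r = (10, 0, 13) + t(-3, -4, -3) into the plane: 13 + (-19)t = -25, so t = 2.
Intersection: (10, 0, 13) + 2·(-3, -4, -3) = (4, -8, 7).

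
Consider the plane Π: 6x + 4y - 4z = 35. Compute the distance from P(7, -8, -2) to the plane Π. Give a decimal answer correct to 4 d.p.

2.0616

n·P − d = (6)·(7) + (4)·(-8) + (-4)·(-2) − 35 = -17; |n| = √68.
Distance = |-17| / √68 = 17/√68 ≈ 2.0616.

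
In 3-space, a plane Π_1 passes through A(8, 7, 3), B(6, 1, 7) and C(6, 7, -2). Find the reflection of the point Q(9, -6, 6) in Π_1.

AB = (-2, -6, 4), AC = (-2, 0, -5); a normal to Π_1 is AB × AC = (30, -18, -12).
Using A: Π_1 has equation 30x - 18y - 12z = 78.
λ = (n·Q − d)/|n|² = (306 − 78)/1368 = 1/6.
Reflection = Q − 2λn = (9, -6, 6) − (1/3)·(30, -18, -12) = (-1, 0, 10).

(-1, 0, 10)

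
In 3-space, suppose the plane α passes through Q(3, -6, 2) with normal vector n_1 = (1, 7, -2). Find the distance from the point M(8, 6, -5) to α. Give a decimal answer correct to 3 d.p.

14.017

α: n_1·r = n_1·Q gives x + 7y - 2z = -43.
n·M − d = (1)·(8) + (7)·(6) + (-2)·(-5) − (-43) = 103; |n| = √54.
Distance = |103| / √54 = 103/√54 ≈ 14.017.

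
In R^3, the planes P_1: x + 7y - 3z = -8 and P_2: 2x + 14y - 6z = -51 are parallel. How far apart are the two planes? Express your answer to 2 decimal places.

2.28

Rescale P_2 by 1/2: x + 7y - 3z = -51/2. Then distance = |-8 − (-51/2)| / √59 ≈ 2.28.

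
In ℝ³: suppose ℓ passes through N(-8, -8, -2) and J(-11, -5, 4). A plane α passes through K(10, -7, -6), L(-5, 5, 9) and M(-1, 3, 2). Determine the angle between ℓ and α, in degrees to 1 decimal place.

8.7

A direction vector for ℓ is J − N = (-3, 3, 6).
KL = (-15, 12, 15), KM = (-11, 10, 8); a normal to α is KL × KM = (-54, -45, -18).
Using K: α has equation -54x - 45y - 18z = -117.
sin θ = |n·v| / (|n||v|) = |-81| / (√5265 · √54) = 0.15191.
θ ≈ 8.7°.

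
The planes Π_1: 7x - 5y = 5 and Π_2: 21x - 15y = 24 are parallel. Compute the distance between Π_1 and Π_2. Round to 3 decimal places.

0.349

Rescale Π_2 by 1/3: 7x - 5y = 8. Then distance = |5 − 8| / √74 ≈ 0.349.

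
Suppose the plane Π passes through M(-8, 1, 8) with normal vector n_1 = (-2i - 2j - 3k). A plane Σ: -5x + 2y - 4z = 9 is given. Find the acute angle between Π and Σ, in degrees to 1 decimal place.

49.4

Π: n_1·r = n_1·M gives -2x - 2y - 3z = -10.
cos θ = |n₁·n₂| / (|n₁||n₂|) = |18| / (√17 · √45).
θ = arccos(0.65079) ≈ 49.4°.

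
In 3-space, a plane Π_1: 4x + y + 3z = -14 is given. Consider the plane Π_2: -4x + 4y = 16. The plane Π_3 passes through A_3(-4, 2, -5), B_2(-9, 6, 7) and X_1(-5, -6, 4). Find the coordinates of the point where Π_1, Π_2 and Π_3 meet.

A_3B_2 = (-5, 4, 12), A_3X_1 = (-1, -8, 9); a normal to Π_3 is A_3B_2 × A_3X_1 = (132, 33, 44).
Using A_3: Π_3 has equation 132x + 33y + 44z = -682.
Solving the 3×3 linear system 4x + y + 3z = -14, -4x + 4y = 16, 132x + 33y + 44z = -682 (e.g. by elimination or Cramer's rule, determinant = -1100) gives (-6, -2, 4).

(-6, -2, 4)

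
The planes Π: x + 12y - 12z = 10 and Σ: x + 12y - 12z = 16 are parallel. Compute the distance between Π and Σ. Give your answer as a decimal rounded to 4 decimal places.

Same normal n = (1, 12, -12) with |n| = √289; distance = |10 − 16| / |n| = 6/√289 ≈ 0.3529.

0.3529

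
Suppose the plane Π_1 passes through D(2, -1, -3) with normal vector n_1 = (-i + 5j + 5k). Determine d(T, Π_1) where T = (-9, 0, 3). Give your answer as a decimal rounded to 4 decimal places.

Π_1: n_1·r = n_1·D gives -x + 5y + 5z = -22.
n·T − d = (-1)·(-9) + (5)·(0) + (5)·(3) − (-22) = 46; |n| = √51.
Distance = |46| / √51 = 46/√51 ≈ 6.4413.

6.4413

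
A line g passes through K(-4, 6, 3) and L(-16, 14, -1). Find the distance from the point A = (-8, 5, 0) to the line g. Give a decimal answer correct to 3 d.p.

3.732

A direction vector for g is L − K = (-12, 8, -4).
Taking (-4, 6, 3) on g with direction v = (-12, 8, -4): w = A − (-4, 6, 3) = (-4, -1, -3), and w × v = (28, 20, -44).
Distance = |w × v| / |v| = √3120 / √224 ≈ 3.732.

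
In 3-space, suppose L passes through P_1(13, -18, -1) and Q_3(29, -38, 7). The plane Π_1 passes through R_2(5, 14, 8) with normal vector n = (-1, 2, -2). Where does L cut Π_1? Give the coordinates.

A direction vector for L is Q_3 − P_1 = (16, -20, 8).
Π_1: n·r = n·R_2 gives -x + 2y - 2z = 7.
Substitute r = (13, -18, -1) + t(16, -20, 8) into the plane: -47 + (-72)t = 7, so t = -3/4.
Intersection: (13, -18, -1) + (-3/4)·(16, -20, 8) = (1, -3, -7).

(1, -3, -7)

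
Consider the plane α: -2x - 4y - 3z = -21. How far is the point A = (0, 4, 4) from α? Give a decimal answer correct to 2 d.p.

n·A − d = (-2)·(0) + (-4)·(4) + (-3)·(4) − (-21) = -7; |n| = √29.
Distance = |-7| / √29 = 7/√29 ≈ 1.30.

1.30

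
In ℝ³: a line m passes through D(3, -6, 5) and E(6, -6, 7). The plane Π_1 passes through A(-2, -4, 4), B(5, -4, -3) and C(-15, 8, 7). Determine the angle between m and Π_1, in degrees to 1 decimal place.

A direction vector for m is E − D = (3, 0, 2).
AB = (7, 0, -7), AC = (-13, 12, 3); a normal to Π_1 is AB × AC = (84, 70, 84).
Using A: Π_1 has equation 84x + 70y + 84z = -112.
sin θ = |n·v| / (|n||v|) = |420| / (√19012 · √13) = 0.84482.
θ ≈ 57.7°.

57.7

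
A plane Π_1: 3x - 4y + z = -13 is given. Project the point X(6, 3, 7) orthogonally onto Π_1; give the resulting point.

Foot = X − λn with λ = (n·X − d)/|n|² = (13 − (-13))/26 = 1.
Foot = (6, 3, 7) − 1·(3, -4, 1) = (3, 7, 6).

(3, 7, 6)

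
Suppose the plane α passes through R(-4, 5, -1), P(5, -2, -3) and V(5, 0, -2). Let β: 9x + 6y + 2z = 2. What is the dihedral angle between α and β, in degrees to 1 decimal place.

78.4

RP = (9, -7, -2), RV = (9, -5, -1); a normal to α is RP × RV = (-3, -9, 18).
Using R: α has equation -3x - 9y + 18z = -51.
cos θ = |n₁·n₂| / (|n₁||n₂|) = |-45| / (√414 · √121).
θ = arccos(0.20106) ≈ 78.4°.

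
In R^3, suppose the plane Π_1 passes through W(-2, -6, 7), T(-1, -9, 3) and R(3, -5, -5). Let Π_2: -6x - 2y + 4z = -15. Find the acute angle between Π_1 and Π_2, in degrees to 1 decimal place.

60.8

WT = (1, -3, -4), WR = (5, 1, -12); a normal to Π_1 is WT × WR = (40, -8, 16).
Using W: Π_1 has equation 40x - 8y + 16z = 80.
cos θ = |n₁·n₂| / (|n₁||n₂|) = |-160| / (√1920 · √56).
θ = arccos(0.48795) ≈ 60.8°.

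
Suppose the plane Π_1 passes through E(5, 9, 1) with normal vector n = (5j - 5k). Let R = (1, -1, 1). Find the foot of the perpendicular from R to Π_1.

Π_1: n·r = n·E gives 5y - 5z = 40.
Foot = R − λn with λ = (n·R − d)/|n|² = (-10 − 40)/50 = -1.
Foot = (1, -1, 1) − (-1)·(0, 5, -5) = (1, 4, -4).

(1, 4, -4)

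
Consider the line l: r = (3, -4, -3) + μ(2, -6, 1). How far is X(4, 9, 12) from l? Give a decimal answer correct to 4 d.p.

17.4426

Taking (3, -4, -3) on l with direction v = (2, -6, 1): w = X − (3, -4, -3) = (1, 13, 15), and w × v = (103, 29, -32).
Distance = |w × v| / |v| = √12474 / √41 ≈ 17.4426.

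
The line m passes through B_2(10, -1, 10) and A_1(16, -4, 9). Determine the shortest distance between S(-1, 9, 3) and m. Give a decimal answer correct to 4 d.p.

A direction vector for m is A_1 − B_2 = (6, -3, -1).
Taking (10, -1, 10) on m with direction v = (6, -3, -1): w = S − (10, -1, 10) = (-11, 10, -7), and w × v = (-31, -53, -27).
Distance = |w × v| / |v| = √4499 / √46 ≈ 9.8896.

9.8896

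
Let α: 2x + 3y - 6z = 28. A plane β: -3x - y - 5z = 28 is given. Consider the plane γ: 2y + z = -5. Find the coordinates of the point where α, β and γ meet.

Solving the 3×3 linear system 2x + 3y - 6z = 28, -3x - y - 5z = 28, 2y + z = -5 (e.g. by elimination or Cramer's rule, determinant = 63) gives (-1, 0, -5).

(-1, 0, -5)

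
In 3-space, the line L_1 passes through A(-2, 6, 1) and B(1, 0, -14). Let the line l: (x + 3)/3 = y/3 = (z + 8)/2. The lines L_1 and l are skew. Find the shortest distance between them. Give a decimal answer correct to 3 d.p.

0.451

A direction vector for L_1 is B − A = (3, -6, -15).
l has direction (3, 3, 2) through (-3, 0, -8).
Common perpendicular direction n = (3, -6, -15) × (3, 3, 2) = (33, -51, 27).
With w = (-3, 0, -8) − (-2, 6, 1) = (-1, -6, -9), w · n = 30.
Distance = |w · n| / |n| = |30| / √4419 ≈ 0.451.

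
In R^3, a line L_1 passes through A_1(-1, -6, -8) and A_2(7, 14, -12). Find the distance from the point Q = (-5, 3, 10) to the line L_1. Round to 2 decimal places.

A direction vector for L_1 is A_2 − A_1 = (8, 20, -4).
Taking (-1, -6, -8) on L_1 with direction v = (8, 20, -4): w = Q − (-1, -6, -8) = (-4, 9, 18), and w × v = (-396, 128, -152).
Distance = |w × v| / |v| = √196304 / √480 ≈ 20.22.

20.22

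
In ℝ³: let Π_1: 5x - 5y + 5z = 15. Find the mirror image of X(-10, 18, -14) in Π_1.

(20, -12, 16)

λ = (n·X − d)/|n|² = (-210 − 15)/75 = -3.
Reflection = X − 2λn = (-10, 18, -14) − (-6)·(5, -5, 5) = (20, -12, 16).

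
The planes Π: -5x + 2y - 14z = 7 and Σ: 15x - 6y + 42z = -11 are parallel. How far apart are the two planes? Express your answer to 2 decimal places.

0.22

Rescale Σ by 1/(-3): -5x + 2y - 14z = 11/3. Then distance = |7 − (11/3)| / √225 ≈ 0.22.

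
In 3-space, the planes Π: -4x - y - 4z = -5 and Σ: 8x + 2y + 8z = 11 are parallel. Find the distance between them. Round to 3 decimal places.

0.087

Rescale Σ by 1/(-2): -4x - y - 4z = -11/2. Then distance = |-5 − (-11/2)| / √33 ≈ 0.087.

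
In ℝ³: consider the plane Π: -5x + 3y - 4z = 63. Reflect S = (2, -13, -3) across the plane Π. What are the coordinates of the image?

λ = (n·S − d)/|n|² = (-37 − 63)/50 = -2.
Reflection = S − 2λn = (2, -13, -3) − (-4)·(-5, 3, -4) = (-18, -1, -19).

(-18, -1, -19)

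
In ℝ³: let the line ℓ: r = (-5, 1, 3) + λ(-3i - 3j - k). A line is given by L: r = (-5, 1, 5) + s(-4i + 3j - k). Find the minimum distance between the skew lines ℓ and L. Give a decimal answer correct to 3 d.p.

Common perpendicular direction n = (-3, -3, -1) × (-4, 3, -1) = (6, 1, -21).
With w = (-5, 1, 5) − (-5, 1, 3) = (0, 0, 2), w · n = -42.
Distance = |w · n| / |n| = |-42| / √478 ≈ 1.921.

1.921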